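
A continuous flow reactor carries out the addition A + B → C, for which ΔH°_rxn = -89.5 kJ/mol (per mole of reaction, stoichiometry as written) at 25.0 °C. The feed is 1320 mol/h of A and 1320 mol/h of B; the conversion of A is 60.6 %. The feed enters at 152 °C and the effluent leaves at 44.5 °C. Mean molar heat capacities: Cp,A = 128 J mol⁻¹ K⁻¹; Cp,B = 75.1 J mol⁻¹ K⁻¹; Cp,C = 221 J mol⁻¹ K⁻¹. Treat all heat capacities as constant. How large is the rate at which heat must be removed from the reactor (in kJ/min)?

Extent of reaction ξ = 0.606 × 1320 = 799.92 mol/h
Reaction term: ξ·ΔH°_rxn = 799.92 × -89.5 = -71593 kJ/h
Sensible, feed 152→25 °C: -34048 kJ/h
Outlet flows (mol/h): A 520.08, B 520.08, C 799.92
Sensible, products 25→44.5 °C: 5507 kJ/h
Q = ΔH = -100130 kJ/h = -27.815 kW
Heat removed = 1668.9 kJ/min

Q_out = 1670 kJ/min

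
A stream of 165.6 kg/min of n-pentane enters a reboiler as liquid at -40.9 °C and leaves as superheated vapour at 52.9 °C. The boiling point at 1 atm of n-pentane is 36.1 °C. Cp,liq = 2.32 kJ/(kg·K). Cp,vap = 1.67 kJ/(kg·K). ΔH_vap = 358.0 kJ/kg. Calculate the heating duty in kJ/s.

liquid -40.9→36.1 °C: 178.64 kJ/kg
vaporisation at 36.1 °C: 358 kJ/kg
vapour 36.1→52.9 °C: 28.056 kJ/kg
Δh = 178.64 + 358 + 28.056 = 564.7 kJ/kg
Q = ṁ·Δh = 165.6 kg/min × 564.7 kJ/kg = 93514 kJ/min
|Q| = 1558.6 kW

Q = 1560 kJ/s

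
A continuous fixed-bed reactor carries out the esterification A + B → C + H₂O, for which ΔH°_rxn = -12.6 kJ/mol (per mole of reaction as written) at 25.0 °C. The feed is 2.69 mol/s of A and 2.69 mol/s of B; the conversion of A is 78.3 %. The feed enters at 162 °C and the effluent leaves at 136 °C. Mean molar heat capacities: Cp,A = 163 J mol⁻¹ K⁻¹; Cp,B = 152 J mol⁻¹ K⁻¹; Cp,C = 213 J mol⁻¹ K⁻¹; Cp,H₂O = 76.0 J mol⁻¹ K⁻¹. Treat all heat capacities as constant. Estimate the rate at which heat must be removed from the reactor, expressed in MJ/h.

Extent of reaction ξ = 0.783 × 2.69 = 2.1063 mol/s
Reaction term: ξ·ΔH°_rxn = 2.1063 × -12.6 = -26.539 kJ/s
Sensible, feed 162→25 °C: -116.09 kJ/s
Outlet flows (mol/s): A 0.58373, B 0.58373, C 2.1063, H₂O 2.1063
Sensible, products 25→136 °C: 87.977 kJ/s
Q = ΔH = -54.649 kJ/s = -54.649 kW
Heat removed = 196.74 MJ/h

Q_out = 197 MJ/h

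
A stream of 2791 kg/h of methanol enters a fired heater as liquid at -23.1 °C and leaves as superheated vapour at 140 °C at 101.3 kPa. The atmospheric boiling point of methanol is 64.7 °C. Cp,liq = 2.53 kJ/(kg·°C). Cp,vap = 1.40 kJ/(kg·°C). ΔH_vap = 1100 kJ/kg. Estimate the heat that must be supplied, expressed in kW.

Q = 1110 kW

liquid -23.1→64.7 °C: 222.13 kJ/kg
vaporisation at 64.7 °C: 1100 kJ/kg
vapour 64.7→140 °C: 105.42 kJ/kg
Δh = 222.13 + 1100 + 105.42 = 1427.6 kJ/kg
Q = ṁ·Δh = 2791 kg/h × 1427.6 kJ/kg = 3.9843e+06 kJ/h
|Q| = 1106.8 kW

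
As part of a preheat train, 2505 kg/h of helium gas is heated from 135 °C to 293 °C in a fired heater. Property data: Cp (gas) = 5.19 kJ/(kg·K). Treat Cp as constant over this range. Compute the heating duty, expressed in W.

Q = 571000 W

Q = ṁ·Cp·ΔT = 2505 × 5.19 × (293 − 135) = 2.0542e+06 kJ/h
Converting: 2.0542e+06 / 3600 s = 570.6 kW
Heating duty = 570600 W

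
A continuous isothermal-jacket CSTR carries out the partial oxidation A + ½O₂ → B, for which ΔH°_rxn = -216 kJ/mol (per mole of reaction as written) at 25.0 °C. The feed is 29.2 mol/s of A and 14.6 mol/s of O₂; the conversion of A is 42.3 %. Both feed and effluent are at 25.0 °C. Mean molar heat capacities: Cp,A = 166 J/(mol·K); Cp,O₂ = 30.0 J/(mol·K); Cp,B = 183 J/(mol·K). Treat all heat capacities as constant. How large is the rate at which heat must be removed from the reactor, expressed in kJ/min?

Extent of reaction ξ = 0.423 × 29.2 = 12.352 mol/s
Reaction term: ξ·ΔH°_rxn = 12.352 × -216 = -2667.9 kJ/s
Q = ΔH = -2667.9 kJ/s = -2667.9 kW
Heat removed = 160080 kJ/min

Q_out = 160000 kJ/min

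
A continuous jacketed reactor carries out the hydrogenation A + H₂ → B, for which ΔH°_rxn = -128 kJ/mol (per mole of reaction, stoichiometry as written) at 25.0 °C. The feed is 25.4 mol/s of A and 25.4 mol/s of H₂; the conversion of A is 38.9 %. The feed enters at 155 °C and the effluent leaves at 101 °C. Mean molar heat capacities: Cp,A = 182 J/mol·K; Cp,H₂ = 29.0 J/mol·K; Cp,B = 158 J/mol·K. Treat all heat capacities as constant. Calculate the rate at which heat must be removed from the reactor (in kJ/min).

Q_out = 95600 kJ/min

Extent of reaction ξ = 0.389 × 25.4 = 9.8806 mol/s
Reaction term: ξ·ΔH°_rxn = 9.8806 × -128 = -1264.7 kJ/s
Sensible, feed 155→25 °C: -696.72 kJ/s
Outlet flows (mol/s): A 15.519, H₂ 15.519, B 9.8806
Sensible, products 25→101 °C: 367.52 kJ/s
Q = ΔH = -1593.9 kJ/s = -1593.9 kW
Heat removed = 95635 kJ/min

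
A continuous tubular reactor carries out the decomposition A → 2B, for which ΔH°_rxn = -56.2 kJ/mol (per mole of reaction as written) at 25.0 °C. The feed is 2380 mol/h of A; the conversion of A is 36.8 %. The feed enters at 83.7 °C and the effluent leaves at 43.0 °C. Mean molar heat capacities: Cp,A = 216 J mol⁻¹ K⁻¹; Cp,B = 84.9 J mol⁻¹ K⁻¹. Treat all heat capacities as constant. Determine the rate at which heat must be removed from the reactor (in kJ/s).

Extent of reaction ξ = 0.368 × 2380 = 875.84 mol/h
Reaction term: ξ·ΔH°_rxn = 875.84 × -56.2 = -49222 kJ/h
Sensible, feed 83.7→25 °C: -30176 kJ/h
Outlet flows (mol/h): A 1504.2, B 1751.7
Sensible, products 25→43.0 °C: 8525.1 kJ/h
Q = ΔH = -70874 kJ/h = -19.687 kW
Heat removed = 19.687 kJ/s

Q_out = 19.7 kJ/s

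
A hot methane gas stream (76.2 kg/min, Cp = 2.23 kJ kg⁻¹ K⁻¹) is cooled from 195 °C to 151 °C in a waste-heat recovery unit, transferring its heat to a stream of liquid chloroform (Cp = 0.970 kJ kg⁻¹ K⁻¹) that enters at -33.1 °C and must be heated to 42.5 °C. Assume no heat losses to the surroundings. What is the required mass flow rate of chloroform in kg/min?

Heat released by hot stream: Q = 76.2 × 2.23 × (195 − 151) = 7476.7 kJ/min
Energy balance on cold side (adiabatic exchanger): Q = ṁ_c·Cp_c·(T_c,out − T_c,in)
ṁ_c = 7476.7 / [0.970 × (42.5 − -33.1)] = 101.96 kg/min

ṁ_c = 102 kg/min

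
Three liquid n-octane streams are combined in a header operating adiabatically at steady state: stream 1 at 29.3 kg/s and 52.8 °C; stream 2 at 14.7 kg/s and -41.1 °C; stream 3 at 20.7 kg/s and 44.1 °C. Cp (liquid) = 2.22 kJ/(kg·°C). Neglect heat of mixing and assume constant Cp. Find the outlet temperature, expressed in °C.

Adiabatic, steady state ⇒ Σ ṁᵢCp,ᵢ(T_out − Tᵢ) = 0
Σ ṁᵢCp,ᵢTᵢ = 29.3×2.22×52.8 + 14.7×2.22×-41.1 + 20.7×2.22×44.1 = 4119.7
Σ ṁᵢCp,ᵢ = 29.3×2.22 + 14.7×2.22 + 20.7×2.22 = 143.63
T_out = 4119.7 / 143.63 = 28.682 °C

T_out = 28.7 °C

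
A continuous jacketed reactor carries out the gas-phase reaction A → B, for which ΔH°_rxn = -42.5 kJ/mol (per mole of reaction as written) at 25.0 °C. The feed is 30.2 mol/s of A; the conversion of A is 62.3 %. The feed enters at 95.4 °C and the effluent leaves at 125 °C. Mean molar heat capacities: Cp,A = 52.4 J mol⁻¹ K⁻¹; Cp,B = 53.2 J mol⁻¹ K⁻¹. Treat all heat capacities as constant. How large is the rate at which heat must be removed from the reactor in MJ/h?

Q_out = 2700 MJ/h

Extent of reaction ξ = 0.623 × 30.2 = 18.815 mol/s
Reaction term: ξ·ΔH°_rxn = 18.815 × -42.5 = -799.62 kJ/s
Sensible, feed 95.4→25 °C: -111.41 kJ/s
Outlet flows (mol/s): A 11.385, B 18.815
Sensible, products 25→125 °C: 159.75 kJ/s
Q = ΔH = -751.27 kJ/s = -751.27 kW
Heat removed = 2704.6 MJ/h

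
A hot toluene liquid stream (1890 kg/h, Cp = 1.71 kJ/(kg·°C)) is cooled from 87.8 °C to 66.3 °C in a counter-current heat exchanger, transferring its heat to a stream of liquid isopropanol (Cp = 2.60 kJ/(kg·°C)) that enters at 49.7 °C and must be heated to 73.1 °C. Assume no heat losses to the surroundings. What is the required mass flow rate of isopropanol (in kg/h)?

ṁ_c = 1140 kg/h

Heat released by hot stream: Q = 1890 × 1.71 × (87.8 − 66.3) = 69486 kJ/h
Energy balance on cold side (adiabatic exchanger): Q = ṁ_c·Cp_c·(T_c,out − T_c,in)
ṁ_c = 69486 / [2.60 × (73.1 − 49.7)] = 1142.1 kg/h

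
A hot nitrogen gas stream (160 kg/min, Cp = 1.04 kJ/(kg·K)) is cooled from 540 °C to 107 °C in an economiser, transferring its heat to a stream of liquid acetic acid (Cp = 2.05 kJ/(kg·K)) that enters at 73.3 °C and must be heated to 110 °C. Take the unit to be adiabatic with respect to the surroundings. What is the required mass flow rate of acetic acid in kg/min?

ṁ_c = 958 kg/min

Heat released by hot stream: Q = 160 × 1.04 × (540 − 107) = 72051 kJ/min
Energy balance on cold side (adiabatic exchanger): Q = ṁ_c·Cp_c·(T_c,out − T_c,in)
ṁ_c = 72051 / [2.05 × (110 − 73.3)] = 957.68 kg/min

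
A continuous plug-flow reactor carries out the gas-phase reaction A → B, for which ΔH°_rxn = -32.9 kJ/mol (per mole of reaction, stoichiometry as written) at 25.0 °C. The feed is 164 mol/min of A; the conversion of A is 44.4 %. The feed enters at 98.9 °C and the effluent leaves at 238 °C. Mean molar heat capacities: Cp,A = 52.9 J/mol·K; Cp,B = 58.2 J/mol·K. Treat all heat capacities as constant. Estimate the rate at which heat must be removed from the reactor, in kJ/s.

Extent of reaction ξ = 0.444 × 164 = 72.816 mol/min
Reaction term: ξ·ΔH°_rxn = 72.816 × -32.9 = -2395.6 kJ/min
Sensible, feed 98.9→25 °C: -641.13 kJ/min
Outlet flows (mol/min): A 91.184, B 72.816
Sensible, products 25→238 °C: 1930.1 kJ/min
Q = ΔH = -1106.7 kJ/min = -18.444 kW
Heat removed = 18.444 kJ/s

Q_out = 18.4 kJ/s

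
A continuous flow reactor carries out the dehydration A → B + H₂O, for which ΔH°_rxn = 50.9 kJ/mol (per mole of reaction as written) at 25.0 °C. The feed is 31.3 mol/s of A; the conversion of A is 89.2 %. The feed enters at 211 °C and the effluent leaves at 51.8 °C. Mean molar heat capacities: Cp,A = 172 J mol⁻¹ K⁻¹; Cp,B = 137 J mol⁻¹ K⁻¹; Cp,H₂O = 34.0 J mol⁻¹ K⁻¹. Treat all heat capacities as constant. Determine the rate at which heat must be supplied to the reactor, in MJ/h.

Extent of reaction ξ = 0.892 × 31.3 = 27.92 mol/s
Reaction term: ξ·ΔH°_rxn = 27.92 × 50.9 = 1421.1 kJ/s
Sensible, feed 211→25 °C: -1001.3 kJ/s
Outlet flows (mol/s): A 3.3804, B 27.92, H₂O 27.92
Sensible, products 25→51.8 °C: 143.53 kJ/s
Q = ΔH = 563.29 kJ/s = 563.29 kW
Heat supplied = 2027.8 MJ/h

Q_in = 2030 MJ/h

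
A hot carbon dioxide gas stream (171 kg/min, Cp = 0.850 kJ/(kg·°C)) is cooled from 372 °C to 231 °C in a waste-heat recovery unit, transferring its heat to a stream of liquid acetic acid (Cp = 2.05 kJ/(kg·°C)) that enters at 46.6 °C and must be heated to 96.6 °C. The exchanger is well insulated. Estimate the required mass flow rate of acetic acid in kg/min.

ṁ_c = 200 kg/min

Heat released by hot stream: Q = 171 × 0.850 × (372 − 231) = 20494 kJ/min
Energy balance on cold side (adiabatic exchanger): Q = ṁ_c·Cp_c·(T_c,out − T_c,in)
ṁ_c = 20494 / [2.05 × (96.6 − 46.6)] = 199.94 kg/min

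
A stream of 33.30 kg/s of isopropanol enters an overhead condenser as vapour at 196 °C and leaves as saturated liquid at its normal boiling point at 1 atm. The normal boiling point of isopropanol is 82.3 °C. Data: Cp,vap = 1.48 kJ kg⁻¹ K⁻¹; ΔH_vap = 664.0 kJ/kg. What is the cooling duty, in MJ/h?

vapour 196→82.3 °C: -168.28 kJ/kg
condensation at 82.3 °C: -664 kJ/kg
Δh = -168.28 + -664 = -832.28 kJ/kg
Q = ṁ·Δh = 33.30 kg/s × -832.28 kJ/kg = -27715 kJ/s
|Q| = 27715 kW = 99773 MJ/h

Q_c = 99800 MJ/h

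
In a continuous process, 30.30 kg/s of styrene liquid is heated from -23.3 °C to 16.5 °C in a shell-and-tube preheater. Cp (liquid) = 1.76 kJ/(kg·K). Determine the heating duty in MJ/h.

Q = 7640 MJ/h

Q = ṁ·Cp·ΔT = 30.30 × 1.76 × (16.5 − -23.3) = 2122.5 kJ/s
Heating duty = 7640.8 MJ/h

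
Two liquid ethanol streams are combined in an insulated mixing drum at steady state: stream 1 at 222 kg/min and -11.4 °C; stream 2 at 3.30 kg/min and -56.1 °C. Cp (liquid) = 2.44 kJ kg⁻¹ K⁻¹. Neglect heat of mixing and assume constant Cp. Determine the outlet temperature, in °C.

No heat crosses the boundary, so H_out = H_in.
Σ ṁᵢCp,ᵢTᵢ = 222×2.44×-11.4 + 3.30×2.44×-56.1 = -6626.9
Σ ṁᵢCp,ᵢ = 222×2.44 + 3.30×2.44 = 549.73
T_out = -6626.9 / 549.73 = -12.055 °C

T_out = -12.1 °C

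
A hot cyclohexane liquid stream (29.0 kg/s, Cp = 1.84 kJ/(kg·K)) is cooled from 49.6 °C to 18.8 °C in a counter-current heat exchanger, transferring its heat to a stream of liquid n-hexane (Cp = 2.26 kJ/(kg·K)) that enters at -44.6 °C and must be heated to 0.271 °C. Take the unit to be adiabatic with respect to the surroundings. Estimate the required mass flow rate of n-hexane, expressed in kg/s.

ṁ_c = 16.2 kg/s

Heat released by hot stream: Q = 29.0 × 1.84 × (49.6 − 18.8) = 1643.5 kJ/s
Energy balance on cold side (adiabatic exchanger): Q = ṁ_c·Cp_c·(T_c,out − T_c,in)
ṁ_c = 1643.5 / [2.26 × (0.271 − -44.6)] = 16.207 kg/s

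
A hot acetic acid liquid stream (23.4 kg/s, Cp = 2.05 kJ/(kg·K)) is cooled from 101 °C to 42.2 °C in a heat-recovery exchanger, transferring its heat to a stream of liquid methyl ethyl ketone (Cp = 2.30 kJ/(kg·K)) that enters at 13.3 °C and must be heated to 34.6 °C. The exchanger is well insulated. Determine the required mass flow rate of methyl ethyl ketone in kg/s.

ṁ_c = 57.6 kg/s

Heat released by hot stream: Q = 23.4 × 2.05 × (101 − 42.2) = 2820.6 kJ/s
Energy balance on cold side (adiabatic exchanger): Q = ṁ_c·Cp_c·(T_c,out − T_c,in)
ṁ_c = 2820.6 / [2.30 × (34.6 − 13.3)] = 57.576 kg/s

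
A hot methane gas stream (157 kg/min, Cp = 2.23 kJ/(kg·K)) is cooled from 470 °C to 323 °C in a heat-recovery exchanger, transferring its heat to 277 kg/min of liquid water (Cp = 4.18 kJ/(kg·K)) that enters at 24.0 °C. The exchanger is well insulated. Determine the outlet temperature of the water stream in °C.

T_c,out = 68.4 °C

Heat released by hot stream: Q = 157 × 2.23 × (470 − 323) = 51466 kJ/min
Energy balance on cold side (adiabatic exchanger): Q = ṁ_c·Cp_c·(T_c,out − T_c,in)
T_c,out = 24.0 + 51466/(277 × 4.18) = 68.449 °C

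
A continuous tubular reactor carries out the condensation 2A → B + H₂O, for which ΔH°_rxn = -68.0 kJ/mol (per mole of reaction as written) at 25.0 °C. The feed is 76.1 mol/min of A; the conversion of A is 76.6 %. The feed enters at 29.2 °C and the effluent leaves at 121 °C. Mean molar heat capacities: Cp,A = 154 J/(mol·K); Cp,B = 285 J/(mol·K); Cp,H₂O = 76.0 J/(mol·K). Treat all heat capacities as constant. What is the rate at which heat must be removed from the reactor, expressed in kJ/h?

Q_out = 45500 kJ/h

Extent of reaction ξ = 0.766 × 76.1 / 2 = 29.146 mol/min
Reaction term: ξ·ΔH°_rxn = 29.146 × -68.0 = -1981.9 kJ/min
Sensible, feed 29.2→25 °C: -49.221 kJ/min
Outlet flows (mol/min): A 17.807, B 29.146, H₂O 29.146
Sensible, products 25→121 °C: 1273.4 kJ/min
Q = ΔH = -757.81 kJ/min = -12.63 kW
Heat removed = 45469 kJ/h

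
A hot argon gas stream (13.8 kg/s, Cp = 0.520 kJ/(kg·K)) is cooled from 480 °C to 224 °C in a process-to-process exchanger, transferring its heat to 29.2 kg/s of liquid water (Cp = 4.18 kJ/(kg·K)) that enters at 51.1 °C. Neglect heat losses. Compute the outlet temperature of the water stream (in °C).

T_c,out = 66.2 °C

Heat released by hot stream: Q = 13.8 × 0.520 × (480 − 224) = 1837.1 kJ/s
Energy balance on cold side (adiabatic exchanger): Q = ṁ_c·Cp_c·(T_c,out − T_c,in)
T_c,out = 51.1 + 1837.1/(29.2 × 4.18) = 66.151 °C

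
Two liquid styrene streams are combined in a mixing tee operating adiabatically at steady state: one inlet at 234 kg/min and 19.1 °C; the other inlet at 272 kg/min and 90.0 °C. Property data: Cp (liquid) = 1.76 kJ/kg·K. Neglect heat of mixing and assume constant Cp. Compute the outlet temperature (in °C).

T_out = 57.2 °C

Adiabatic, steady state ⇒ Σ ṁᵢCp,ᵢ(T_out − Tᵢ) = 0
Σ ṁᵢCp,ᵢTᵢ = 234×1.76×19.1 + 272×1.76×90.0 = 50951
Σ ṁᵢCp,ᵢ = 234×1.76 + 272×1.76 = 890.56
T_out = 50951 / 890.56 = 57.212 °C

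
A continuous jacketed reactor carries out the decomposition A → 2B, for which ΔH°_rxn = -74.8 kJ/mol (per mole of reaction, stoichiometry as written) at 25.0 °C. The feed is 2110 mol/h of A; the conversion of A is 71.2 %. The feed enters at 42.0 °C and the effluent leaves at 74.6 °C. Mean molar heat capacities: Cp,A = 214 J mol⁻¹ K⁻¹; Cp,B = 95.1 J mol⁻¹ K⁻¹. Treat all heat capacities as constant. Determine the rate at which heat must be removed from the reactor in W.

Q_out = 27600 W

Extent of reaction ξ = 0.712 × 2110 = 1502.3 mol/h
Reaction term: ξ·ΔH°_rxn = 1502.3 × -74.8 = -112370 kJ/h
Sensible, feed 42.0→25 °C: -7676.2 kJ/h
Outlet flows (mol/h): A 607.68, B 3004.6
Sensible, products 25→74.6 °C: 20623 kJ/h
Q = ΔH = -99427 kJ/h = -27.619 kW
Heat removed = 27619 W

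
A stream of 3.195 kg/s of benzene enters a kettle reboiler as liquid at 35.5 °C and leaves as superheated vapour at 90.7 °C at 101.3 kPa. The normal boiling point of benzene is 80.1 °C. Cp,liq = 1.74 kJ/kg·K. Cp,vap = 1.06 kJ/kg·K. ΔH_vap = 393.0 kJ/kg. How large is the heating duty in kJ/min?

liquid 35.5→80.1 °C: 77.604 kJ/kg
vaporisation at 80.1 °C: 393 kJ/kg
vapour 80.1→90.7 °C: 11.236 kJ/kg
Δh = 77.604 + 393 + 11.236 = 481.84 kJ/kg
Q = ṁ·Δh = 3.195 kg/s × 481.84 kJ/kg = 1539.5 kJ/s
|Q| = 1539.5 kW = 92369 kJ/min

Q = 92400 kJ/min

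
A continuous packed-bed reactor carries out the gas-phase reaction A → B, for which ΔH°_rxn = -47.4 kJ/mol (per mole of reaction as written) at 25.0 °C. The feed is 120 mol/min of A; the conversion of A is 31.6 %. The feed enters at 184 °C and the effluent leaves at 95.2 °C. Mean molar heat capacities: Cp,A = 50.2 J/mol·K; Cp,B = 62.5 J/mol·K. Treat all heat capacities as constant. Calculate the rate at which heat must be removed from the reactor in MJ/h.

Extent of reaction ξ = 0.316 × 120 = 37.92 mol/min
Reaction term: ξ·ΔH°_rxn = 37.92 × -47.4 = -1797.4 kJ/min
Sensible, feed 184→25 °C: -957.82 kJ/min
Outlet flows (mol/min): A 82.08, B 37.92
Sensible, products 25→95.2 °C: 455.63 kJ/min
Q = ΔH = -2299.6 kJ/min = -38.327 kW
Heat removed = 137.98 MJ/h

Q_out = 138 MJ/h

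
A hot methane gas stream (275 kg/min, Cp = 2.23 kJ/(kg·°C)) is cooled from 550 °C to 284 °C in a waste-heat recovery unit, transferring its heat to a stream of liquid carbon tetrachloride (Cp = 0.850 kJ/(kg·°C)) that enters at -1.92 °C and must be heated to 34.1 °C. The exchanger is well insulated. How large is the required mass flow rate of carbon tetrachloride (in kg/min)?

Heat released by hot stream: Q = 275 × 2.23 × (550 − 284) = 163120 kJ/min
Energy balance on cold side (adiabatic exchanger): Q = ṁ_c·Cp_c·(T_c,out − T_c,in)
ṁ_c = 163120 / [0.850 × (34.1 − -1.92)] = 5327.9 kg/min

ṁ_c = 5330 kg/min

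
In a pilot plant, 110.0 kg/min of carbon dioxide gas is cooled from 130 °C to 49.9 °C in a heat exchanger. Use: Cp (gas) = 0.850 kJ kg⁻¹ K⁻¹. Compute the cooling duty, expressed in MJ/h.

Q = ṁ·Cp·ΔT = 110.0 × 0.850 × (49.9 − 130) = -7489.3 kJ/min
Converting: 7489.3 / 60 s = 124.82 kW
Cooling duty = 449.36 MJ/h

Q_c = 449 MJ/h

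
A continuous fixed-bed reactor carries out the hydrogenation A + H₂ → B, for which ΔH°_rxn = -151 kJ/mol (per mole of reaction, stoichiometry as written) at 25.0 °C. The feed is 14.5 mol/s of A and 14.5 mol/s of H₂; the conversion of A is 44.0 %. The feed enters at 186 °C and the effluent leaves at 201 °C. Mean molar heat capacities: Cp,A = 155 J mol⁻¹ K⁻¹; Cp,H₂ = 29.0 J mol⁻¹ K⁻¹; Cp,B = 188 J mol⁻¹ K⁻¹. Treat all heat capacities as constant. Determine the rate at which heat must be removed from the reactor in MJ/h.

Extent of reaction ξ = 0.440 × 14.5 = 6.38 mol/s
Reaction term: ξ·ΔH°_rxn = 6.38 × -151 = -963.38 kJ/s
Sensible, feed 186→25 °C: -429.55 kJ/s
Outlet flows (mol/s): A 8.12, H₂ 8.12, B 6.38
Sensible, products 25→201 °C: 474.06 kJ/s
Q = ΔH = -918.87 kJ/s = -918.87 kW
Heat removed = 3307.9 MJ/h

Q_out = 3310 MJ/h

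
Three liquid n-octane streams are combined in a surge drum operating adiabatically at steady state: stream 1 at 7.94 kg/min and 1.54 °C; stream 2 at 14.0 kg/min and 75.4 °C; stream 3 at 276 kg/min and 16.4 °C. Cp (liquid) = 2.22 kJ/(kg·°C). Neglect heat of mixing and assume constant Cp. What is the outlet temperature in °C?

T_out = 18.8 °C

Energy balance with Q = 0: Σ ṁᵢCp,ᵢ(T_out − Tᵢ) = 0
T_out = Σ ṁᵢCp,ᵢTᵢ / Σ ṁᵢCp,ᵢ
      = 12419 / 661.43 = 18.776 °C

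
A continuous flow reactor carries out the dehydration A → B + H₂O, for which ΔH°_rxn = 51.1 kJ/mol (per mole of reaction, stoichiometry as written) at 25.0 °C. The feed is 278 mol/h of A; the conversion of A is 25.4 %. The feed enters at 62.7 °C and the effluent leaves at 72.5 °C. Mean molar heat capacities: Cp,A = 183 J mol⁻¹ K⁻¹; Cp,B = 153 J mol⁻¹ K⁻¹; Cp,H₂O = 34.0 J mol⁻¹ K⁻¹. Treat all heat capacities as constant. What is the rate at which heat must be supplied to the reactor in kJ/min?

Q_in = 68.7 kJ/min

Extent of reaction ξ = 0.254 × 278 = 70.612 mol/h
Reaction term: ξ·ΔH°_rxn = 70.612 × 51.1 = 3608.3 kJ/h
Sensible, feed 62.7→25 °C: -1917.9 kJ/h
Outlet flows (mol/h): A 207.39, B 70.612, H₂O 70.612
Sensible, products 25→72.5 °C: 2429.9 kJ/h
Q = ΔH = 4120.3 kJ/h = 1.1445 kW
Heat supplied = 68.671 kJ/min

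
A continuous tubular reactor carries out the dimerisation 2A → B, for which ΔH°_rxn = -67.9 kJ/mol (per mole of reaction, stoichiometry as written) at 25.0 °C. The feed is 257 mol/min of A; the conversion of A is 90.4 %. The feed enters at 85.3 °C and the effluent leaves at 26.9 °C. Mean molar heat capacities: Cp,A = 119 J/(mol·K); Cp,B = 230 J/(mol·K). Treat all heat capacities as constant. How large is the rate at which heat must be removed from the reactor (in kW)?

Q_out = 161 kW

Extent of reaction ξ = 0.904 × 257 / 2 = 116.16 mol/min
Reaction term: ξ·ΔH°_rxn = 116.16 × -67.9 = -7887.5 kJ/min
Sensible, feed 85.3→25 °C: -1844.2 kJ/min
Outlet flows (mol/min): A 24.672, B 116.16
Sensible, products 25→26.9 °C: 56.342 kJ/min
Q = ΔH = -9675.3 kJ/min = -161.26 kW
Heat removed = 161.26 kW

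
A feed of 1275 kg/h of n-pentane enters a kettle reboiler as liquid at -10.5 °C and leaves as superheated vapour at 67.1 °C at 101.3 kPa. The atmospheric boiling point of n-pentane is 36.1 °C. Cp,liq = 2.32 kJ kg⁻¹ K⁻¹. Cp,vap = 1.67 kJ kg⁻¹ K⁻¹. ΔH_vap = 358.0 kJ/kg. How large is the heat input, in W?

liquid -10.5→36.1 °C: 108.11 kJ/kg
vaporisation at 36.1 °C: 358 kJ/kg
vapour 36.1→67.1 °C: 51.77 kJ/kg
Δh = 108.11 + 358 + 51.77 = 517.88 kJ/kg
Q = ṁ·Δh = 1275 kg/h × 517.88 kJ/kg = 660300 kJ/h
|Q| = 183.42 kW = 183420 W

Q = 183000 W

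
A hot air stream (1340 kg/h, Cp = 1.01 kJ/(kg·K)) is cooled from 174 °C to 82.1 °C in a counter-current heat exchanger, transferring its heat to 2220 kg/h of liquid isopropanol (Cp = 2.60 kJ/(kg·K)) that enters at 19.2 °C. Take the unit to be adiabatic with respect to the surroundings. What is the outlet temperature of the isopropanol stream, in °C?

T_c,out = 40.7 °C

Heat released by hot stream: Q = 1340 × 1.01 × (174 − 82.1) = 124380 kJ/h
Energy balance on cold side (adiabatic exchanger): Q = ṁ_c·Cp_c·(T_c,out − T_c,in)
T_c,out = 19.2 + 124380/(2220 × 2.60) = 40.748 °C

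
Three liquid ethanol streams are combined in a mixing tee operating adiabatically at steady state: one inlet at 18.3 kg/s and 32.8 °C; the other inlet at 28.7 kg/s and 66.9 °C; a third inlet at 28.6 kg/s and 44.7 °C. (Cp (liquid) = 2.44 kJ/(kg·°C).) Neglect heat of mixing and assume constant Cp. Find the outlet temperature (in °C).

Adiabatic, steady state ⇒ Σ ṁᵢCp,ᵢ(T_out − Tᵢ) = 0
Σ ṁᵢCp,ᵢTᵢ = 18.3×2.44×32.8 + 28.7×2.44×66.9 + 28.6×2.44×44.7 = 9268.8
Σ ṁᵢCp,ᵢ = 18.3×2.44 + 28.7×2.44 + 28.6×2.44 = 184.46
T_out = 9268.8 / 184.46 = 50.247 °C

T_out = 50.2 °C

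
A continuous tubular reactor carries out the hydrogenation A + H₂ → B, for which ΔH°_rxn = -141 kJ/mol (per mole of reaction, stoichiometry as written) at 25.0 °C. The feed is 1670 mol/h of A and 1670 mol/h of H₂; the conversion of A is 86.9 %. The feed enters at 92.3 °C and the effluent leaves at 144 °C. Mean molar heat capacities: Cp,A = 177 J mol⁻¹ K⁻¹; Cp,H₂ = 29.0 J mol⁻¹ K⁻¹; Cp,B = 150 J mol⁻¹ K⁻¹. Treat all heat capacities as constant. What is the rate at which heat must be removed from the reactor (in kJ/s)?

Q_out = 54.6 kJ/s

Extent of reaction ξ = 0.869 × 1670 = 1451.2 mol/h
Reaction term: ξ·ΔH°_rxn = 1451.2 × -141 = -204620 kJ/h
Sensible, feed 92.3→25 °C: -23153 kJ/h
Outlet flows (mol/h): A 218.77, H₂ 218.77, B 1451.2
Sensible, products 25→144 °C: 31267 kJ/h
Q = ΔH = -196510 kJ/h = -54.586 kW
Heat removed = 54.586 kJ/s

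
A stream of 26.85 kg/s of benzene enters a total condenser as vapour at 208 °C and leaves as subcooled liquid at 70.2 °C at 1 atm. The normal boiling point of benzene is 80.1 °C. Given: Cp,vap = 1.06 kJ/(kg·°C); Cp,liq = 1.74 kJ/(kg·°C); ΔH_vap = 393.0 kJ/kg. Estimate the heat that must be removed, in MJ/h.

vapour 208→80.1 °C: -135.57 kJ/kg
condensation at 80.1 °C: -393 kJ/kg
liquid 80.1→70.2 °C: -17.226 kJ/kg
Δh = -135.57 + -393 + -17.226 = -545.8 kJ/kg
Q = ṁ·Δh = 26.85 kg/s × -545.8 kJ/kg = -14655 kJ/s
|Q| = 14655 kW = 52757 MJ/h

Q_c = 52800 MJ/h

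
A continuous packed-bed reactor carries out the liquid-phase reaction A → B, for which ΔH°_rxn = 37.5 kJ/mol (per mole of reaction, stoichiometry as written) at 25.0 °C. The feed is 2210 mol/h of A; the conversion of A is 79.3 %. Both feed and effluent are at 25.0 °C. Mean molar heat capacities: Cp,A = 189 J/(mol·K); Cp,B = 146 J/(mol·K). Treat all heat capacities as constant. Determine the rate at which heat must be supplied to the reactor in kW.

Extent of reaction ξ = 0.793 × 2210 = 1752.5 mol/h
Reaction term: ξ·ΔH°_rxn = 1752.5 × 37.5 = 65720 kJ/h
Q = ΔH = 65720 kJ/h = 18.256 kW
Heat supplied = 18.256 kW

Q_in = 18.3 kW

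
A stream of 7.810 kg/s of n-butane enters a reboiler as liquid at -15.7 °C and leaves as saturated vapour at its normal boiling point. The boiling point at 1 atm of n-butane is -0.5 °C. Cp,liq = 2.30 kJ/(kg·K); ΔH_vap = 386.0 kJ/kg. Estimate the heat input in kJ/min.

Q = 197000 kJ/min

liquid -15.7→-0.5 °C: 34.96 kJ/kg
vaporisation at -0.5 °C: 386 kJ/kg
Δh = 34.96 + 386 = 420.96 kJ/kg
Q = ṁ·Δh = 7.810 kg/s × 420.96 kJ/kg = 3287.7 kJ/s
|Q| = 3287.7 kW = 197260 kJ/min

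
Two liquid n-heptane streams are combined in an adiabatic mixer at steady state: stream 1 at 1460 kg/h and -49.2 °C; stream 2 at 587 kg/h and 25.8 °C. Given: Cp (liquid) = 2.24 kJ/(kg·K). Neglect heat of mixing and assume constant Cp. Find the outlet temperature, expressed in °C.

T_out = -27.7 °C

No heat crosses the boundary, so H_out = H_in.
Σ ṁᵢCp,ᵢTᵢ = 1460×2.24×-49.2 + 587×2.24×25.8 = -126980
Σ ṁᵢCp,ᵢ = 1460×2.24 + 587×2.24 = 4585.3
T_out = -126980 / 4585.3 = -27.693 °C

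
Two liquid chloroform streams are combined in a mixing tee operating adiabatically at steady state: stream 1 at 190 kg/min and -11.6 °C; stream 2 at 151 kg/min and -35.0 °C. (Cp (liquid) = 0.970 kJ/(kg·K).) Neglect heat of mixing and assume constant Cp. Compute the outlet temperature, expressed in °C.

No heat crosses the boundary, so H_out = H_in.
T_out = Σ ṁᵢCp,ᵢTᵢ / Σ ṁᵢCp,ᵢ
      = -7264.3 / 330.77 = -21.962 °C

T_out = -22.0 °C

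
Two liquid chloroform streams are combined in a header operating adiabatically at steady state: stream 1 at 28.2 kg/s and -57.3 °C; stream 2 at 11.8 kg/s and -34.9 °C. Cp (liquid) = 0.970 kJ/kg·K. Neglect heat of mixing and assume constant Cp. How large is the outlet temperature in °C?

Adiabatic, steady state ⇒ Σ ṁᵢCp,ᵢ(T_out − Tᵢ) = 0
T_out = Σ ṁᵢCp,ᵢTᵢ / Σ ṁᵢCp,ᵢ
      = -1966.8 / 38.8 = -50.692 °C

T_out = -50.7 °C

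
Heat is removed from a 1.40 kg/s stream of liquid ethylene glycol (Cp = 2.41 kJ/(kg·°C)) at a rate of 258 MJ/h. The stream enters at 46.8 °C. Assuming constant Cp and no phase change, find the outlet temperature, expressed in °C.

Q = 258 MJ/h = 71.667 kJ/s
ΔT = Q/(ṁ·Cp) = 71.667/(1.40×2.41) = 21.241 K
T_out = 46.8 − 21.241 = 25.559 °C

T_out = 25.6 °C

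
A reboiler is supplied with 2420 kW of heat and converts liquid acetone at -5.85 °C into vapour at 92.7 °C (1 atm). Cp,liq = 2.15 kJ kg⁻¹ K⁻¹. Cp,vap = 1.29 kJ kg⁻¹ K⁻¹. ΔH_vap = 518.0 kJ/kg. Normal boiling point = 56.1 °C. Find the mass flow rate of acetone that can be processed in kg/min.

Δh = 2.15×(56.1−-5.85) + 518.0 + 1.29×(92.7−56.1) = 698.41 kJ/kg
Q = 2420 kW = 2420 kJ/s = 145200 kJ/min
ṁ = Q/Δh = 145200 / 698.41 = 207.9 kg/min

ṁ = 208 kg/min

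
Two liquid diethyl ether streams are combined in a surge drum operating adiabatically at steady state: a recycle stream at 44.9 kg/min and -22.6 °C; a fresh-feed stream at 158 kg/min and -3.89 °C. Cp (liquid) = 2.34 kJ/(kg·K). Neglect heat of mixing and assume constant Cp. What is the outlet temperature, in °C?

Adiabatic, steady state ⇒ Σ ṁᵢCp,ᵢ(T_out − Tᵢ) = 0
Σ ṁᵢCp,ᵢTᵢ = 44.9×2.34×-22.6 + 158×2.34×-3.89 = -3812.7
Σ ṁᵢCp,ᵢ = 44.9×2.34 + 158×2.34 = 474.79
T_out = -3812.7 / 474.79 = -8.0304 °C

T_out = -8.03 °C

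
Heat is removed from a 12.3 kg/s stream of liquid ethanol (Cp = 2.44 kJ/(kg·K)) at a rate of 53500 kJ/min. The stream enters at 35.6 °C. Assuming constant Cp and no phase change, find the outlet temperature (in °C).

T_out = 5.89 °C

Q = 53500 kJ/min = 891.67 kJ/s
ΔT = Q/(ṁ·Cp) = 891.67/(12.3×2.44) = 29.71 K
T_out = 35.6 − 29.71 = 5.8897 °C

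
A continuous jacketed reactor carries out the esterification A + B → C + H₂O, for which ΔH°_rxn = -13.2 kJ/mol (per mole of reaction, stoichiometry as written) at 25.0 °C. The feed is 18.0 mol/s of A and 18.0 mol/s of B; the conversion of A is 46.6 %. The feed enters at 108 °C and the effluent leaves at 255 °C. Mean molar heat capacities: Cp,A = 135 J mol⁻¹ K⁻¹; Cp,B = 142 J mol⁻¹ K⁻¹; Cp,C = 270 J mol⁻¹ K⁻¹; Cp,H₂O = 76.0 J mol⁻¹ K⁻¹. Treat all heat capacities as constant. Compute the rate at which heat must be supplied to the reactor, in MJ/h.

Extent of reaction ξ = 0.466 × 18.0 = 8.388 mol/s
Reaction term: ξ·ΔH°_rxn = 8.388 × -13.2 = -110.72 kJ/s
Sensible, feed 108→25 °C: -413.84 kJ/s
Outlet flows (mol/s): A 9.612, B 9.612, C 8.388, H₂O 8.388
Sensible, products 25→255 °C: 1279.9 kJ/s
Q = ΔH = 755.34 kJ/s = 755.34 kW
Heat supplied = 2719.2 MJ/h

Q_in = 2720 MJ/h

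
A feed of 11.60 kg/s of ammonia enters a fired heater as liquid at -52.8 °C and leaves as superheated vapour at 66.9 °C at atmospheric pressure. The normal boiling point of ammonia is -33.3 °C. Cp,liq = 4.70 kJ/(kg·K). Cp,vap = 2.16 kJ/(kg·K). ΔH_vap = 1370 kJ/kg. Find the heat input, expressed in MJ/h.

liquid -52.8→-33.3 °C: 91.65 kJ/kg
vaporisation at -33.3 °C: 1370 kJ/kg
vapour -33.3→66.9 °C: 216.43 kJ/kg
Δh = 91.65 + 1370 + 216.43 = 1678.1 kJ/kg
Q = ṁ·Δh = 11.60 kg/s × 1678.1 kJ/kg = 19466 kJ/s
|Q| = 19466 kW = 70077 MJ/h

Q = 70100 MJ/h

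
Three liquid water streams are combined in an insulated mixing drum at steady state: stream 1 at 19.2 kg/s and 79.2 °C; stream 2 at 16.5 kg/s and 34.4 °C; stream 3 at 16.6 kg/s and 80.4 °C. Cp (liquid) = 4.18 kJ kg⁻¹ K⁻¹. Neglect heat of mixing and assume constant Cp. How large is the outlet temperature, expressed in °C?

No heat crosses the boundary, so H_out = H_in.
T_out = Σ ṁᵢCp,ᵢTᵢ / Σ ṁᵢCp,ᵢ
      = 14308 / 218.61 = 65.447 °C

T_out = 65.4 °C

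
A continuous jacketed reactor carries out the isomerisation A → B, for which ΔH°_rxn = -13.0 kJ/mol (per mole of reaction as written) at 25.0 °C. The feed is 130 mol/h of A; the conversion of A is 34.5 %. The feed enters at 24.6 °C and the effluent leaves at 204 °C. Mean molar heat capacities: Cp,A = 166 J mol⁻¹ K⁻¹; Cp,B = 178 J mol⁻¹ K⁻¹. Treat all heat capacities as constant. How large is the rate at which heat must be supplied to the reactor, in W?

Extent of reaction ξ = 0.345 × 130 = 44.85 mol/h
Reaction term: ξ·ΔH°_rxn = 44.85 × -13.0 = -583.05 kJ/h
Sensible, feed 24.6→25 °C: 8.632 kJ/h
Outlet flows (mol/h): A 85.15, B 44.85
Sensible, products 25→204 °C: 3959.2 kJ/h
Q = ΔH = 3384.7 kJ/h = 0.94021 kW
Heat supplied = 940.21 W

Q_in = 940 W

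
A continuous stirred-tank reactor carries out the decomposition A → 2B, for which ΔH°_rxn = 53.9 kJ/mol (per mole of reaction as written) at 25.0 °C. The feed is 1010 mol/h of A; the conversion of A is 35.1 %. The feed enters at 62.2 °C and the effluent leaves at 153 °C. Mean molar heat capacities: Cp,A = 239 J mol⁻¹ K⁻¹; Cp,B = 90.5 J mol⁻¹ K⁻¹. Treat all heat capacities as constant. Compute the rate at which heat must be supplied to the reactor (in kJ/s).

Q_in = 10.7 kJ/s

Extent of reaction ξ = 0.351 × 1010 = 354.51 mol/h
Reaction term: ξ·ΔH°_rxn = 354.51 × 53.9 = 19108 kJ/h
Sensible, feed 62.2→25 °C: -8979.7 kJ/h
Outlet flows (mol/h): A 655.49, B 709.02
Sensible, products 25→153 °C: 28266 kJ/h
Q = ΔH = 38394 kJ/h = 10.665 kW
Heat supplied = 10.665 kJ/s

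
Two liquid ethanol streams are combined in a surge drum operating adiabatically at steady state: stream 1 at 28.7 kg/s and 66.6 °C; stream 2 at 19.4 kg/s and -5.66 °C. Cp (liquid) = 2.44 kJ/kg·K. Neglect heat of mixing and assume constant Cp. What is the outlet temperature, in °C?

No heat crosses the boundary, so H_out = H_in.
Σ ṁᵢCp,ᵢTᵢ = 28.7×2.44×66.6 + 19.4×2.44×-5.66 = 4395.9
Σ ṁᵢCp,ᵢ = 28.7×2.44 + 19.4×2.44 = 117.36
T_out = 4395.9 / 117.36 = 37.456 °C

T_out = 37.5 °C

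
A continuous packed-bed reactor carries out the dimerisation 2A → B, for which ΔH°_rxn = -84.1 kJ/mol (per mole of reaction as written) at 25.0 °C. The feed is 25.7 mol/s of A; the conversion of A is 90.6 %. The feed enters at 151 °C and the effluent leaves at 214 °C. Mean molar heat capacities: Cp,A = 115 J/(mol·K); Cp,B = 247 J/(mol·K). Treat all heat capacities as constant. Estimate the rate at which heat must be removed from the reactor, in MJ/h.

Extent of reaction ξ = 0.906 × 25.7 / 2 = 11.642 mol/s
Reaction term: ξ·ΔH°_rxn = 11.642 × -84.1 = -979.1 kJ/s
Sensible, feed 151→25 °C: -372.39 kJ/s
Outlet flows (mol/s): A 2.4158, B 11.642
Sensible, products 25→214 °C: 596 kJ/s
Q = ΔH = -755.5 kJ/s = -755.5 kW
Heat removed = 2719.8 MJ/h

Q_out = 2720 MJ/h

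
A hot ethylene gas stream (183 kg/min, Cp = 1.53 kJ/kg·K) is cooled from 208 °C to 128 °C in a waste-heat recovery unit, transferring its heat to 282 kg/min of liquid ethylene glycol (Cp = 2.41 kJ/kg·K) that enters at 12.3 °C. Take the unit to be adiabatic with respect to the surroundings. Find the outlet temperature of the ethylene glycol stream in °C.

Heat released by hot stream: Q = 183 × 1.53 × (208 − 128) = 22399 kJ/min
Energy balance on cold side (adiabatic exchanger): Q = ṁ_c·Cp_c·(T_c,out − T_c,in)
T_c,out = 12.3 + 22399/(282 × 2.41) = 45.258 °C

T_c,out = 45.3 °C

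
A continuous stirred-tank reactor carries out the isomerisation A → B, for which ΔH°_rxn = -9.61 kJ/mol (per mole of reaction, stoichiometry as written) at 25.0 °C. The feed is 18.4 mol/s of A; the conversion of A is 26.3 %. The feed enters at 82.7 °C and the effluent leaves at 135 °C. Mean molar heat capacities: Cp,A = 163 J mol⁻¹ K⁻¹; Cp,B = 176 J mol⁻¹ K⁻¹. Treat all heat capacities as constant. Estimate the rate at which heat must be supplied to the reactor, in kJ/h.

Extent of reaction ξ = 0.263 × 18.4 = 4.8392 mol/s
Reaction term: ξ·ΔH°_rxn = 4.8392 × -9.61 = -46.505 kJ/s
Sensible, feed 82.7→25 °C: -173.05 kJ/s
Outlet flows (mol/s): A 13.561, B 4.8392
Sensible, products 25→135 °C: 336.83 kJ/s
Q = ΔH = 117.27 kJ/s = 117.27 kW
Heat supplied = 422180 kJ/h

Q_in = 422000 kJ/h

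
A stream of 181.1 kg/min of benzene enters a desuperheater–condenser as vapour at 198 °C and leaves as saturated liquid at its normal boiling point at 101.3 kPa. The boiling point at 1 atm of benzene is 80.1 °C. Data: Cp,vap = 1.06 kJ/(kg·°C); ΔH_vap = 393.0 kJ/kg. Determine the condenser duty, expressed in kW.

vapour 198→80.1 °C: -124.97 kJ/kg
condensation at 80.1 °C: -393 kJ/kg
Δh = -124.97 + -393 = -517.97 kJ/kg
Q = ṁ·Δh = 181.1 kg/min × -517.97 kJ/kg = -93805 kJ/min
|Q| = 1563.4 kW

Q_c = 1560 kW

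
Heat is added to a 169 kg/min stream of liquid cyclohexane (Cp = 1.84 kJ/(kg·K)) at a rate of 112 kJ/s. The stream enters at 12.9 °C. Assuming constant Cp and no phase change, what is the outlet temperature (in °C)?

T_out = 34.5 °C

Q = 112 kJ/s = 6720 kJ/min
ΔT = Q/(ṁ·Cp) = 6720/(169×1.84) = 21.61 K
T_out = 12.9 + 21.61 = 34.51 °C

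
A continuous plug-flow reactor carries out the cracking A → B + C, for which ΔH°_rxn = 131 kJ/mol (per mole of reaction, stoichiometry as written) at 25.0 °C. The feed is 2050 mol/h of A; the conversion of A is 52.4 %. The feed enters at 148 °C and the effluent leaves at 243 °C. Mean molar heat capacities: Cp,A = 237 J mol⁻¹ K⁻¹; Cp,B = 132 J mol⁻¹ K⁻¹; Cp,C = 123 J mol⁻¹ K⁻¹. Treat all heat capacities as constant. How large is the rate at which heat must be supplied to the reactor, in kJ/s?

Extent of reaction ξ = 0.524 × 2050 = 1074.2 mol/h
Reaction term: ξ·ΔH°_rxn = 1074.2 × 131 = 140720 kJ/h
Sensible, feed 148→25 °C: -59760 kJ/h
Outlet flows (mol/h): A 975.8, B 1074.2, C 1074.2
Sensible, products 25→243 °C: 110130 kJ/h
Q = ΔH = 191090 kJ/h = 53.081 kW
Heat supplied = 53.081 kJ/s

Q_in = 53.1 kJ/s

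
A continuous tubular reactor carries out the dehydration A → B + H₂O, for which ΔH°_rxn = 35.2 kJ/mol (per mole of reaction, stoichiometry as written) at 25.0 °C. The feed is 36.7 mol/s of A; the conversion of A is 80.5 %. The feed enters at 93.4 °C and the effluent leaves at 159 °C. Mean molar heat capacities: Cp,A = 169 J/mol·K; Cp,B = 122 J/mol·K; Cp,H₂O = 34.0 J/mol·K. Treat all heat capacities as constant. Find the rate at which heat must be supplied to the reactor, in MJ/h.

Q_in = 5020 MJ/h

Extent of reaction ξ = 0.805 × 36.7 = 29.544 mol/s
Reaction term: ξ·ΔH°_rxn = 29.544 × 35.2 = 1039.9 kJ/s
Sensible, feed 93.4→25 °C: -424.24 kJ/s
Outlet flows (mol/s): A 7.1565, B 29.544, H₂O 29.544
Sensible, products 25→159 °C: 779.64 kJ/s
Q = ΔH = 1395.3 kJ/s = 1395.3 kW
Heat supplied = 5023.2 MJ/h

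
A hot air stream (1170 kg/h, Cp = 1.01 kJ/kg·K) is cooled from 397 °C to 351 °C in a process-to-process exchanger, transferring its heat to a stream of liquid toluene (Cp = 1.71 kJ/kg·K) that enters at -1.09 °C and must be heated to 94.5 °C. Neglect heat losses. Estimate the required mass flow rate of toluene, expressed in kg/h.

ṁ_c = 333 kg/h

Heat released by hot stream: Q = 1170 × 1.01 × (397 − 351) = 54358 kJ/h
Energy balance on cold side (adiabatic exchanger): Q = ṁ_c·Cp_c·(T_c,out − T_c,in)
ṁ_c = 54358 / [1.71 × (94.5 − -1.09)] = 332.55 kg/h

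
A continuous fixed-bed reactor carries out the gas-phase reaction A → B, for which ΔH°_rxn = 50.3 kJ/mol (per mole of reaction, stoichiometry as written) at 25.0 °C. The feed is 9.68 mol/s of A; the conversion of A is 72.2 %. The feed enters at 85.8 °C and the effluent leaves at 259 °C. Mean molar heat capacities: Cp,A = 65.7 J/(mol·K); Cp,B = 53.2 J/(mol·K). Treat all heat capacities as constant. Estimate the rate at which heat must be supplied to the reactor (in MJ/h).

Q_in = 1590 MJ/h

Extent of reaction ξ = 0.722 × 9.68 = 6.989 mol/s
Reaction term: ξ·ΔH°_rxn = 6.989 × 50.3 = 351.54 kJ/s
Sensible, feed 85.8→25 °C: -38.667 kJ/s
Outlet flows (mol/s): A 2.691, B 6.989
Sensible, products 25→259 °C: 128.38 kJ/s
Q = ΔH = 441.25 kJ/s = 441.25 kW
Heat supplied = 1588.5 MJ/h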